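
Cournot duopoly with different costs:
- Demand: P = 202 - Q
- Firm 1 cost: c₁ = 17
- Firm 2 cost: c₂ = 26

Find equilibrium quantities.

q₁* = 64.67, q₂* = 55.67

Work:
Reaction: q₁ = (202 - 17 - q₂)/2
Reaction: q₂ = (202 - 26 - q₁)/2
Solve simultaneously:
q₁* = (202 - 2×17 + 26)/3 = 64.67
q₂* = (202 - 2×26 + 17)/3 = 55.67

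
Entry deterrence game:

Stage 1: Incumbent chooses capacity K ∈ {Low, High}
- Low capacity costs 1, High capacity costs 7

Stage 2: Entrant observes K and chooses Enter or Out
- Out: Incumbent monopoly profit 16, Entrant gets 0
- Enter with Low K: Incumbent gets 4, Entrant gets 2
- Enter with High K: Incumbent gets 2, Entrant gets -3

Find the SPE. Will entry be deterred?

SPE: (High, Enter|Low, Out|High); Entry deterred. Incumbent net profit = 9

Work:
After Low K: Entrant enters (2 > 0)
After High K: Entrant stays out (-3 < 0)
Incumbent: Low → 4−1=3, High → 16−7=9
Incumbent chooses High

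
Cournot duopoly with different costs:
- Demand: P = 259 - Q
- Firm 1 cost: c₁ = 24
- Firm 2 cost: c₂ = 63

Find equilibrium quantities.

q₁* = 91.33, q₂* = 52.33

Work:
Reaction: q₁ = (259 - 24 - q₂)/2
Reaction: q₂ = (259 - 63 - q₁)/2
Solve simultaneously:
q₁* = (259 - 2×24 + 63)/3 = 91.33
q₂* = (259 - 2×63 + 24)/3 = 52.33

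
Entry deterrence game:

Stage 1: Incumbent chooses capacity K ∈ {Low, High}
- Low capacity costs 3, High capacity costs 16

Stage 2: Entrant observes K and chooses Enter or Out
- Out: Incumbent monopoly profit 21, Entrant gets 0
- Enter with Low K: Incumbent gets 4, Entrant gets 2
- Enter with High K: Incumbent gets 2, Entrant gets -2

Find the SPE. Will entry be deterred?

SPE: (High, Enter|Low, Out|High); Entry deterred. Incumbent net profit = 5

Work:
After Low K: Entrant enters (2 > 0)
After High K: Entrant stays out (-2 < 0)
Incumbent: Low → 4−3=1, High → 21−16=5
Incumbent chooses High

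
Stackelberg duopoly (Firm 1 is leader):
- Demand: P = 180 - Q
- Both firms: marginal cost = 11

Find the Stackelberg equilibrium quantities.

q₁* (leader) = 84.5, q₂* (follower) = 42.25

Work:
Follower's reaction: q₂ = (a - c - q₁)/2
Leader substitutes: π₁ = q₁·(a - q₁ - (a-c-q₁)/2 - c)
FOC: q₁* = (180 - 11)/2 = 84.50
Then: q₂* = (180 - 11 - 84.5)/2 = 42.25
Leader has first-mover advantage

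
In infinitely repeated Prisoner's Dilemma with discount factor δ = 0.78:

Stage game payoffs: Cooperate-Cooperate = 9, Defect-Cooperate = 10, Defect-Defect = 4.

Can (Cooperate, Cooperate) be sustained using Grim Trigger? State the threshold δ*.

δ* = 0.1667; since δ = 0.78 ≥ 0.1667, cooperation can be sustained

Work:
For Grim Trigger:
Cooperate forever: 9/(1-δ)
Defect then punished: 10 + 4·δ/(1-δ)
Need: 9/(1-δ) ≥ 10 + 4·δ/(1-δ)
Solving: δ ≥ (T-R)/(T-P) = (10-9)/(10-4) = 0.1667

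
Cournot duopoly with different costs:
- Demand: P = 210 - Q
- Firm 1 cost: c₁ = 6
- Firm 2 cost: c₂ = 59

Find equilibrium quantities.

q₁* = 85.67, q₂* = 32.67

Work:
Reaction: q₁ = (210 - 6 - q₂)/2
Reaction: q₂ = (210 - 59 - q₁)/2
Solve simultaneously:
q₁* = (210 - 2×6 + 59)/3 = 85.67
q₂* = (210 - 2×59 + 6)/3 = 32.67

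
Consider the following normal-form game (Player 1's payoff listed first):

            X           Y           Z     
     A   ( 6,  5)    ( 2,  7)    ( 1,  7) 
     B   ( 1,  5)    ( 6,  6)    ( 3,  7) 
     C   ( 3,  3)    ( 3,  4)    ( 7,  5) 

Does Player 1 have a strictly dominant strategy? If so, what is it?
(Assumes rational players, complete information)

No strictly dominant strategy exists for Player 1

Work:
A strategy strictly dominates another if it gives a strictly higher payoff against every opponent action. Compare each pair of P1's strategies column-by-column:
  A vs B: [6 vs 1, 2 vs 6, 1 vs 3] → A does not strictly dominate B (column Y: 2 ≤ 6)
  A vs C: [6 vs 3, 2 vs 3, 1 vs 7] → A does not strictly dominate C (column Y: 2 ≤ 3)
  B vs A: [1 vs 6, 6 vs 2, 3 vs 1] → B does not strictly dominate A (column X: 1 ≤ 6)
  B vs C: [1 vs 3, 6 vs 3, 3 vs 7] → B does not strictly dominate C (column X: 1 ≤ 3)
  C vs A: [3 vs 6, 3 vs 2, 7 vs 1] → C does not strictly dominate A (column X: 3 ≤ 6)
  C vs B: [3 vs 1, 3 vs 6, 7 vs 3] → C does not strictly dominate B (column Y: 3 ≤ 6)
No single strategy strictly dominates all others → no strictly dominant strategy.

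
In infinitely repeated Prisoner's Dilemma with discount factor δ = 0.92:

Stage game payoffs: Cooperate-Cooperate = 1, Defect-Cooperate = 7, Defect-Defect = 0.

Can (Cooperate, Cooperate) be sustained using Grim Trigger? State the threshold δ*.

δ* = 0.8571; since δ = 0.92 ≥ 0.8571, cooperation can be sustained

Work:
For Grim Trigger:
Cooperate forever: 1/(1-δ)
Defect then punished: 7 + 0·δ/(1-δ)
Need: 1/(1-δ) ≥ 7 + 0·δ/(1-δ)
Solving: δ ≥ (T-R)/(T-P) = (7-1)/(7-0) = 0.8571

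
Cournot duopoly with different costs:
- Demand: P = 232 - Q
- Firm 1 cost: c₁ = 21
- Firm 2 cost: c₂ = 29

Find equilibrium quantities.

q₁* = 73.0, q₂* = 65.0

Work:
Reaction: q₁ = (232 - 21 - q₂)/2
Reaction: q₂ = (232 - 29 - q₁)/2
Solve simultaneously:
q₁* = (232 - 2×21 + 29)/3 = 73.0
q₂* = (232 - 2×29 + 21)/3 = 65.0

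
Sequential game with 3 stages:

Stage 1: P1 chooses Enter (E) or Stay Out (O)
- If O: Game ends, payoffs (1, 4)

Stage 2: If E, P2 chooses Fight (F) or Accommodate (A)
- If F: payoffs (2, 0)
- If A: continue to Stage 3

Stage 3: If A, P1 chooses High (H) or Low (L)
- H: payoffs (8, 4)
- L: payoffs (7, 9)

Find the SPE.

SPE: (E, A, H); Outcome (8, 4)

Work:
Stage 3: P1 chooses H (8 vs 7)
Stage 2: P2: F->0, A->4 (anticipating H). Choose A
Stage 1: P1: O->1, E->8 (anticipating A, H). Choose E
SPE path: E -> A -> H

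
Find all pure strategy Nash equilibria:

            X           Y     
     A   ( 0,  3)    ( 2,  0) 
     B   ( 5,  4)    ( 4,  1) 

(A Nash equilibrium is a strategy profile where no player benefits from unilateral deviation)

Nash equilibrium: (B, X)

Work:
Best responses:
  P1 vs X: payoffs [0, 5] → best response B (payoff 5)
  P1 vs Y: payoffs [2, 4] → best response B (payoff 4)
  P2 vs A: payoffs [3, 0] → best response X (payoff 3)
  P2 vs B: payoffs [4, 1] → best response X (payoff 4)
Mutual best responses: (B,X) → Nash equilibria.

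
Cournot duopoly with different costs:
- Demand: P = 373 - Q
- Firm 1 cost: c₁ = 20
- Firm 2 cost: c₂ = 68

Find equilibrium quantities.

q₁* = 133.67, q₂* = 85.67

Work:
Reaction: q₁ = (373 - 20 - q₂)/2
Reaction: q₂ = (373 - 68 - q₁)/2
Solve simultaneously:
q₁* = (373 - 2×20 + 68)/3 = 133.67
q₂* = (373 - 2×68 + 20)/3 = 85.67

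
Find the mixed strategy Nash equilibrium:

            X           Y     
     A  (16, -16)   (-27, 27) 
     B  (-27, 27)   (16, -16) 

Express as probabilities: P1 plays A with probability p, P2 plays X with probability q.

p = 0.5, q = 0.5

Work:
Find probabilities that make opponent indifferent:
P2 chooses q to make P1 indifferent between A and B
P1 chooses p to make P2 indifferent between X and Y
Mixed NE: P1 plays (A: 0.5, B: 0.5), P2 plays (X: 0.5, Y: 0.5)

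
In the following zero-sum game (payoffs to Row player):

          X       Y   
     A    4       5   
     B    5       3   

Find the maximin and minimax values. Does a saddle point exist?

Maximin = 4, Minimax = 5, Saddle: False

Work:
Row minimums: [4, 3] → maximin = 4
Column maximums: [5, 5] → minimax = 5
No saddle point (maximin ≠ minimax). Mixed strategy needed.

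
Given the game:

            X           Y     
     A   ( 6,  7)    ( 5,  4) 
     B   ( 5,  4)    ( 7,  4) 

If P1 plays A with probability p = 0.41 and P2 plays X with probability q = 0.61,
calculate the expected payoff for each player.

E[P1] = 5.7103, E[P2] = 4.7503

Work:
E[P1] = p·q·π₁(A,X) + p·(1-q)·π₁(A,Y) + (1-p)·q·π₁(B,X) + (1-p)·(1-q)·π₁(B,Y)
= 0.41·0.61·6 + 0.41·0.39·5 + 0.59·0.61·5 + 0.59·0.39·7
= 5.7103

E[P2] = 4.7503 (similar calculation)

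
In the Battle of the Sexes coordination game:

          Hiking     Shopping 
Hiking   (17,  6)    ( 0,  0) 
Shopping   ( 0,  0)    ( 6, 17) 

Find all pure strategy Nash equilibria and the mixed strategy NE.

Pure NE: (Hiking, Hiking) and (Shopping, Shopping); Mixed NE: p = 0.7391, q = 0.2609

Work:
Check pure NE:
(Hiking, Hiking): (17, 6) - no unilateral deviation beneficial
(Shopping, Shopping): (6, 17) - no unilateral deviation beneficial
Mixed NE: P1 plays Hiking with p = 0.7391, P2 plays Hiking with q = 0.2609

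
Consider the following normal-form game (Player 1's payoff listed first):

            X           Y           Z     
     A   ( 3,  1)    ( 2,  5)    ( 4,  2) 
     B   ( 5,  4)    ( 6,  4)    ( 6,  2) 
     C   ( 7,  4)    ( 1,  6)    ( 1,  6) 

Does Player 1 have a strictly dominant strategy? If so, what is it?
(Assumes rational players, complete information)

No strictly dominant strategy exists for Player 1

Work:
A strategy strictly dominates another if it gives a strictly higher payoff against every opponent action. Compare each pair of P1's strategies column-by-column:
  A vs B: [3 vs 5, 2 vs 6, 4 vs 6] → A does not strictly dominate B (column X: 3 ≤ 5)
  A vs C: [3 vs 7, 2 vs 1, 4 vs 1] → A does not strictly dominate C (column X: 3 ≤ 7)
  B vs A: [5 vs 3, 6 vs 2, 6 vs 4] → B strictly dominates A
  B vs C: [5 vs 7, 6 vs 1, 6 vs 1] → B does not strictly dominate C (column X: 5 ≤ 7)
  C vs A: [7 vs 3, 1 vs 2, 1 vs 4] → C does not strictly dominate A (column Y: 1 ≤ 2)
  C vs B: [7 vs 5, 1 vs 6, 1 vs 6] → C does not strictly dominate B (column Y: 1 ≤ 6)
No single strategy strictly dominates all others → no strictly dominant strategy.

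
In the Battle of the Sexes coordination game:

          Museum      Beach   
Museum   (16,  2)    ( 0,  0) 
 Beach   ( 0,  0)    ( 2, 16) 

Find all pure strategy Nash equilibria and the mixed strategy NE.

Pure NE: (Museum, Museum) and (Beach, Beach); Mixed NE: p = 0.8889, q = 0.1111

Work:
Check pure NE:
(Museum, Museum): (16, 2) - no unilateral deviation beneficial
(Beach, Beach): (2, 16) - no unilateral deviation beneficial
Mixed NE: P1 plays Museum with p = 0.8889, P2 plays Museum with q = 0.1111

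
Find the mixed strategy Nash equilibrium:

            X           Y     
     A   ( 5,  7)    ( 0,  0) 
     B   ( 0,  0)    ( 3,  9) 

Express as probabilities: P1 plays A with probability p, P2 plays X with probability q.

p = 0.5625, q = 0.375

Work:
Find probabilities that make opponent indifferent:
P2 chooses q to make P1 indifferent between A and B
P1 chooses p to make P2 indifferent between X and Y
Mixed NE: P1 plays (A: 0.5625, B: 0.4375), P2 plays (X: 0.375, Y: 0.625)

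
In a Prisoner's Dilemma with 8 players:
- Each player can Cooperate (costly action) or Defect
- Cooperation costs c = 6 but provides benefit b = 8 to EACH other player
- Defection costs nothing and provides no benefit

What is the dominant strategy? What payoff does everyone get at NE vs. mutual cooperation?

Dominant: Defect; NE payoff = 0; Coop payoff = 50

Work:
Defect dominates (saves cost c = 6, benefit to others is external)
NE: All defect → everyone gets 0
If all cooperate: each receives (7)×8 - 6 = 50
Social dilemma: 50 > 0 but NE gives 0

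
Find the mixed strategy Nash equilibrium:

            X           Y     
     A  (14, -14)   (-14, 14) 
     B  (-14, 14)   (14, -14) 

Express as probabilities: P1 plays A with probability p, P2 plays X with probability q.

p = 0.5, q = 0.5

Work:
Find probabilities that make opponent indifferent:
P2 chooses q to make P1 indifferent between A and B
P1 chooses p to make P2 indifferent between X and Y
Mixed NE: P1 plays (A: 0.5, B: 0.5), P2 plays (X: 0.5, Y: 0.5)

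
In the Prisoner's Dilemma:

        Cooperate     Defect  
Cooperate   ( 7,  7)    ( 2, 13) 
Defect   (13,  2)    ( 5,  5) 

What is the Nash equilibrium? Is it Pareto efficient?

(Defect, Defect) is NE; not Pareto efficient

Work:
Defect dominates Cooperate for both players:
If P2 cooperates: Defect (13) > Cooperate (7)
If P2 defects: Defect (5) > Cooperate (2)
NE: (Defect, Defect) with payoff (5, 5)
But (Cooperate, Cooperate) = (7, 7) Pareto dominates (5, 5)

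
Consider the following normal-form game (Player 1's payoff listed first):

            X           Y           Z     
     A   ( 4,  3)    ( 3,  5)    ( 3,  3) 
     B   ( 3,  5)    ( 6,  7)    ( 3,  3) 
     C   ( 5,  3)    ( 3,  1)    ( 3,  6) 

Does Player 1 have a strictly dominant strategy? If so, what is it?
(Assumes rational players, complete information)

No strictly dominant strategy exists for Player 1

Work:
A strategy strictly dominates another if it gives a strictly higher payoff against every opponent action. Compare each pair of P1's strategies column-by-column:
  A vs B: [4 vs 3, 3 vs 6, 3 vs 3] → A does not strictly dominate B (column Y: 3 ≤ 6)
  A vs C: [4 vs 5, 3 vs 3, 3 vs 3] → A does not strictly dominate C (column X: 4 ≤ 5)
  B vs A: [3 vs 4, 6 vs 3, 3 vs 3] → B does not strictly dominate A (column X: 3 ≤ 4)
  B vs C: [3 vs 5, 6 vs 3, 3 vs 3] → B does not strictly dominate C (column X: 3 ≤ 5)
  C vs A: [5 vs 4, 3 vs 3, 3 vs 3] → C does not strictly dominate A (column Y: 3 ≤ 3)
  C vs B: [5 vs 3, 3 vs 6, 3 vs 3] → C does not strictly dominate B (column Y: 3 ≤ 6)
No single strategy strictly dominates all others → no strictly dominant strategy.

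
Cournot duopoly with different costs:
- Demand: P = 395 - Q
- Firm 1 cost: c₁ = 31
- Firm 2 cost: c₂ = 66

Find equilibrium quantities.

q₁* = 133.0, q₂* = 98.0

Work:
Reaction: q₁ = (395 - 31 - q₂)/2
Reaction: q₂ = (395 - 66 - q₁)/2
Solve simultaneously:
q₁* = (395 - 2×31 + 66)/3 = 133.0
q₂* = (395 - 2×66 + 31)/3 = 98.0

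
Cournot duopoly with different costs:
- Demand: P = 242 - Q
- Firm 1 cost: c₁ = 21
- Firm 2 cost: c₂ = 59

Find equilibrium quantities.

q₁* = 86.33, q₂* = 48.33

Work:
Reaction: q₁ = (242 - 21 - q₂)/2
Reaction: q₂ = (242 - 59 - q₁)/2
Solve simultaneously:
q₁* = (242 - 2×21 + 59)/3 = 86.33
q₂* = (242 - 2×59 + 21)/3 = 48.33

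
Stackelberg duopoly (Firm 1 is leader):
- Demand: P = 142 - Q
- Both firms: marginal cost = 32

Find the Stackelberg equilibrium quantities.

q₁* (leader) = 55.0, q₂* (follower) = 27.5

Work:
Follower's reaction: q₂ = (a - c - q₁)/2
Leader substitutes: π₁ = q₁·(a - q₁ - (a-c-q₁)/2 - c)
FOC: q₁* = (142 - 32)/2 = 55.00
Then: q₂* = (142 - 32 - 55.0)/2 = 27.50
Leader has first-mover advantage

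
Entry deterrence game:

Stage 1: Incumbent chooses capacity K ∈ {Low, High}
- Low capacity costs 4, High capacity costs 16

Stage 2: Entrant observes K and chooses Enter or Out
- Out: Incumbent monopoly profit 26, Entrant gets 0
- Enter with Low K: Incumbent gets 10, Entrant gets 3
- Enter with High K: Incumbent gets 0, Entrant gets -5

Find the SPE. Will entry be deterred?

SPE: (High, Enter|Low, Out|High); Entry deterred. Incumbent net profit = 10

Work:
After Low K: Entrant enters (3 > 0)
After High K: Entrant stays out (-5 < 0)
Incumbent: Low → 10−4=6, High → 26−16=10
Incumbent chooses High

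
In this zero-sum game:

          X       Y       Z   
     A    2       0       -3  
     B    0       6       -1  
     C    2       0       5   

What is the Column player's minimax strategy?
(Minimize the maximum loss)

Column should play X, value = 2

Work:
Column player minimizes Row's maximum payoff:
Column X: max payoff to Row = 2
Column Y: max payoff to Row = 6
Column Z: max payoff to Row = 5
Minimum is 2, achieved by column X.
Minimax strategy: X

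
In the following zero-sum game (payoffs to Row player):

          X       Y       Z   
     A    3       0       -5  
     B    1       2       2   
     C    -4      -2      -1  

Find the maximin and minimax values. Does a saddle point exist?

Maximin = 1, Minimax = 2, Saddle: False

Work:
Row minimums: [-5, 1, -4] → maximin = 1
Column maximums: [3, 2, 2] → minimax = 2
No saddle point (maximin ≠ minimax). Mixed strategy needed.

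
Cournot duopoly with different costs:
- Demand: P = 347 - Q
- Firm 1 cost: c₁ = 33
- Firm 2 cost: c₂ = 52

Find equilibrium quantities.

q₁* = 111.0, q₂* = 92.0

Work:
Reaction: q₁ = (347 - 33 - q₂)/2
Reaction: q₂ = (347 - 52 - q₁)/2
Solve simultaneously:
q₁* = (347 - 2×33 + 52)/3 = 111.0
q₂* = (347 - 2×52 + 33)/3 = 92.0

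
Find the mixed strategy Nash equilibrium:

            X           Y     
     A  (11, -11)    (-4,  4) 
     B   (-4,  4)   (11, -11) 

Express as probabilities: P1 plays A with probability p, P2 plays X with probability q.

p = 0.5, q = 0.5

Work:
Find probabilities that make opponent indifferent:
P2 chooses q to make P1 indifferent between A and B
P1 chooses p to make P2 indifferent between X and Y
Mixed NE: P1 plays (A: 0.5, B: 0.5), P2 plays (X: 0.5, Y: 0.5)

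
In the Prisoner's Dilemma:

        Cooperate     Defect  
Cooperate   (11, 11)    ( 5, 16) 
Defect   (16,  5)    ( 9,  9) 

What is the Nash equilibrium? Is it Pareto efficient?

(Defect, Defect) is NE; not Pareto efficient

Work:
Defect dominates Cooperate for both players:
If P2 cooperates: Defect (16) > Cooperate (11)
If P2 defects: Defect (9) > Cooperate (5)
NE: (Defect, Defect) with payoff (9, 9)
But (Cooperate, Cooperate) = (11, 11) Pareto dominates (9, 9)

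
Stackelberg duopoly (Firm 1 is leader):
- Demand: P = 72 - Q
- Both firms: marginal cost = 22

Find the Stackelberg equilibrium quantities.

q₁* (leader) = 25.0, q₂* (follower) = 12.5

Work:
Follower's reaction: q₂ = (a - c - q₁)/2
Leader substitutes: π₁ = q₁·(a - q₁ - (a-c-q₁)/2 - c)
FOC: q₁* = (72 - 22)/2 = 25.00
Then: q₂* = (72 - 22 - 25.0)/2 = 12.50
Leader has first-mover advantage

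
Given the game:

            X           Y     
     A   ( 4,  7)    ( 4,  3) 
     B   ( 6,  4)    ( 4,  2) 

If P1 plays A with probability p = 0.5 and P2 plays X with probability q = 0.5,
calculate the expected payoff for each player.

E[P1] = 4.5, E[P2] = 4.0

Work:
E[P1] = p·q·π₁(A,X) + p·(1-q)·π₁(A,Y) + (1-p)·q·π₁(B,X) + (1-p)·(1-q)·π₁(B,Y)
= 0.5·0.5·4 + 0.5·0.5·4 + 0.5·0.5·6 + 0.5·0.5·4
= 4.5

E[P2] = 4.0 (similar calculation)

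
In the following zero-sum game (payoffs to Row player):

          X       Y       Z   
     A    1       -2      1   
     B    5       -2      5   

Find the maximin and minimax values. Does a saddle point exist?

Maximin = -2, Minimax = -2, Saddle: True

Work:
Row minimums: [-2, -2] → maximin = -2
Column maximums: [5, -2, 5] → minimax = -2
Saddle point exists! Game value = -2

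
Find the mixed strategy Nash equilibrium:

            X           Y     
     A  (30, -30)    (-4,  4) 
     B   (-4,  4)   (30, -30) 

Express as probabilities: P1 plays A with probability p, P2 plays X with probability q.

p = 0.5, q = 0.5

Work:
Find probabilities that make opponent indifferent:
P2 chooses q to make P1 indifferent between A and B
P1 chooses p to make P2 indifferent between X and Y
Mixed NE: P1 plays (A: 0.5, B: 0.5), P2 plays (X: 0.5, Y: 0.5)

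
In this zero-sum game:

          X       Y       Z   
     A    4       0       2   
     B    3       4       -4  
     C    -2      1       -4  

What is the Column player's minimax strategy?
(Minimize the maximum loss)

Column should play Z, value = 2

Work:
Column player minimizes Row's maximum payoff:
Column X: max payoff to Row = 4
Column Y: max payoff to Row = 4
Column Z: max payoff to Row = 2
Minimum is 2, achieved by column Z.
Minimax strategy: Z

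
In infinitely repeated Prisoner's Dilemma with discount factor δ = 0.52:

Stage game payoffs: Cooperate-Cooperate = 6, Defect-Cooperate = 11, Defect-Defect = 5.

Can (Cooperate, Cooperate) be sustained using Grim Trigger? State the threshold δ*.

δ* = 0.8333; since δ = 0.52 < 0.8333, cooperation cannot be sustained

Work:
For Grim Trigger:
Cooperate forever: 6/(1-δ)
Defect then punished: 11 + 5·δ/(1-δ)
Need: 6/(1-δ) ≥ 11 + 5·δ/(1-δ)
Solving: δ ≥ (T-R)/(T-P) = (11-6)/(11-5) = 0.8333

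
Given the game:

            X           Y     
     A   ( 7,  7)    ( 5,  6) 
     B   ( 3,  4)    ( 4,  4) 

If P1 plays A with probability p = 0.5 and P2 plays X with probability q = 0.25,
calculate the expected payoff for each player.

E[P1] = 4.625, E[P2] = 5.125

Work:
E[P1] = p·q·π₁(A,X) + p·(1-q)·π₁(A,Y) + (1-p)·q·π₁(B,X) + (1-p)·(1-q)·π₁(B,Y)
= 0.5·0.25·7 + 0.5·0.75·5 + 0.5·0.25·3 + 0.5·0.75·4
= 4.625

E[P2] = 5.125 (similar calculation)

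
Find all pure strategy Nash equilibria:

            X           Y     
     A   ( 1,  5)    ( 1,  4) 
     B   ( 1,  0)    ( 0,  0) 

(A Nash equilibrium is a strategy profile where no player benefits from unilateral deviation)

Nash equilibrium: (A, X), (B, X)

Work:
Best responses:
  P1 vs X: payoffs [1, 1] → best response A/B (payoff 1)
  P1 vs Y: payoffs [1, 0] → best response A (payoff 1)
  P2 vs A: payoffs [5, 4] → best response X (payoff 5)
  P2 vs B: payoffs [0, 0] → best response X/Y (payoff 0)
Mutual best responses: (A,X), (B,X) → Nash equilibria.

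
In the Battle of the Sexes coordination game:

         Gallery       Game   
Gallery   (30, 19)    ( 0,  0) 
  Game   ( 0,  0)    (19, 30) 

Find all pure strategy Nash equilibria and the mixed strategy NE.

Pure NE: (Gallery, Gallery) and (Game, Game); Mixed NE: p = 0.6122, q = 0.3878

Work:
Check pure NE:
(Gallery, Gallery): (30, 19) - no unilateral deviation beneficial
(Game, Game): (19, 30) - no unilateral deviation beneficial
Mixed NE: P1 plays Gallery with p = 0.6122, P2 plays Gallery with q = 0.3878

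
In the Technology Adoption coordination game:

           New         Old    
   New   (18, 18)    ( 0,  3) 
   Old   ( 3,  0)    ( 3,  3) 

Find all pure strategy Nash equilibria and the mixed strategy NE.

Pure NE: (New, New) and (Old, Old); Mixed NE: p = 0.1667, q = 0.1667

Work:
Check pure NE:
(New, New): (18, 18) - no unilateral deviation beneficial
(Old, Old): (3, 3) - no unilateral deviation beneficial
Mixed NE: P1 plays New with p = 0.1667, P2 plays New with q = 0.1667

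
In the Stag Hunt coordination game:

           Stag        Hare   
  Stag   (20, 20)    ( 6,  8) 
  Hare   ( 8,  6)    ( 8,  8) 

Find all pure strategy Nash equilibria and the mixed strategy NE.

Pure NE: (Stag, Stag) and (Hare, Hare); Mixed NE: p = 0.1429, q = 0.1429

Work:
Check pure NE:
(Stag, Stag): (20, 20) - no unilateral deviation beneficial
(Hare, Hare): (8, 8) - no unilateral deviation beneficial
Mixed NE: P1 plays Stag with p = 0.1429, P2 plays Stag with q = 0.1429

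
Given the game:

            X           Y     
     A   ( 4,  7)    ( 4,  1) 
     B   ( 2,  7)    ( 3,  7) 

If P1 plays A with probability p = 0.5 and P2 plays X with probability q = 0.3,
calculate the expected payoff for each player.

E[P1] = 3.35, E[P2] = 4.9

Work:
E[P1] = p·q·π₁(A,X) + p·(1-q)·π₁(A,Y) + (1-p)·q·π₁(B,X) + (1-p)·(1-q)·π₁(B,Y)
= 0.5·0.3·4 + 0.5·0.7·4 + 0.5·0.3·2 + 0.5·0.7·3
= 3.35

E[P2] = 4.9 (similar calculation)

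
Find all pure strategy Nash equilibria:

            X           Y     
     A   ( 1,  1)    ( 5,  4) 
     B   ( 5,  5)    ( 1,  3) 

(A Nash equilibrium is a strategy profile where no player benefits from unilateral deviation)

Nash equilibrium: (A, Y), (B, X)

Work:
Best responses:
  P1 vs X: payoffs [1, 5] → best response B (payoff 5)
  P1 vs Y: payoffs [5, 1] → best response A (payoff 5)
  P2 vs A: payoffs [1, 4] → best response Y (payoff 4)
  P2 vs B: payoffs [5, 3] → best response X (payoff 5)
Mutual best responses: (A,Y), (B,X) → Nash equilibria.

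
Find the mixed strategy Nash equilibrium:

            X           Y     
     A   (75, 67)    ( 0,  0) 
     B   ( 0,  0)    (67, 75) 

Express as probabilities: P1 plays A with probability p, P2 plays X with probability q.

p = 0.5282, q = 0.4718

Work:
Find probabilities that make opponent indifferent:
P2 chooses q to make P1 indifferent between A and B
P1 chooses p to make P2 indifferent between X and Y
Mixed NE: P1 plays (A: 0.5282, B: 0.4718), P2 plays (X: 0.4718, Y: 0.5282)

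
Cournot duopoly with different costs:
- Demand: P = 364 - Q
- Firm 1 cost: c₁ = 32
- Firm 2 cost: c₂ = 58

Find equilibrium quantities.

q₁* = 119.33, q₂* = 93.33

Work:
Reaction: q₁ = (364 - 32 - q₂)/2
Reaction: q₂ = (364 - 58 - q₁)/2
Solve simultaneously:
q₁* = (364 - 2×32 + 58)/3 = 119.33
q₂* = (364 - 2×58 + 32)/3 = 93.33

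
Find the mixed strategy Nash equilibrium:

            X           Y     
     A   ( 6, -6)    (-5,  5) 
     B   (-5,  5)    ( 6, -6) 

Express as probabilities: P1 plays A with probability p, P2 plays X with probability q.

p = 0.5, q = 0.5

Work:
Find probabilities that make opponent indifferent:
P2 chooses q to make P1 indifferent between A and B
P1 chooses p to make P2 indifferent between X and Y
Mixed NE: P1 plays (A: 0.5, B: 0.5), P2 plays (X: 0.5, Y: 0.5)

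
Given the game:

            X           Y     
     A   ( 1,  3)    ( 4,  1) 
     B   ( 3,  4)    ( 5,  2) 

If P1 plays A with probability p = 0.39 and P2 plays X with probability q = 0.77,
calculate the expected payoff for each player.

E[P1] = 2.7697, E[P2] = 3.15

Work:
E[P1] = p·q·π₁(A,X) + p·(1-q)·π₁(A,Y) + (1-p)·q·π₁(B,X) + (1-p)·(1-q)·π₁(B,Y)
= 0.39·0.77·1 + 0.39·0.23·4 + 0.61·0.77·3 + 0.61·0.23·5
= 2.7697

E[P2] = 3.15 (similar calculation)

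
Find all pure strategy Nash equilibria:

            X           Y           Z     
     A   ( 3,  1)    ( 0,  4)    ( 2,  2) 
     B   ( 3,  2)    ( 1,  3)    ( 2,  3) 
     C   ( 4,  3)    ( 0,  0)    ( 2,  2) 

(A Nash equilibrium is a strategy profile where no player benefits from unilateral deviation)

Nash equilibrium: (B, Y), (B, Z), (C, X)

Work:
Best responses:
  P1 vs X: payoffs [3, 3, 4] → best response C (payoff 4)
  P1 vs Y: payoffs [0, 1, 0] → best response B (payoff 1)
  P1 vs Z: payoffs [2, 2, 2] → best response A/B/C (payoff 2)
  P2 vs A: payoffs [1, 4, 2] → best response Y (payoff 4)
  P2 vs B: payoffs [2, 3, 3] → best response Y/Z (payoff 3)
  P2 vs C: payoffs [3, 0, 2] → best response X (payoff 3)
Mutual best responses: (B,Y), (B,Z), (C,X) → Nash equilibria.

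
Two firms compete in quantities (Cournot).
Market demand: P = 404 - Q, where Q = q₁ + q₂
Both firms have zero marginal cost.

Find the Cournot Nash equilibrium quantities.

q₁* = q₂* = 134.67; P* = 134.67

Work:
Profit: π_i = P·q_i = (a - q_i - q_j)·q_i
FOC: ∂π_i/∂q_i = a - 2q_i - q_j = 0
Reaction function: q_i = (404 - q_j)/2
Symmetry: q* = 404/3 = 134.67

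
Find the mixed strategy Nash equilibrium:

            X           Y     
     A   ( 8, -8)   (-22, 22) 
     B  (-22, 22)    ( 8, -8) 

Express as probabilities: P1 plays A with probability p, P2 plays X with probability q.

p = 0.5, q = 0.5

Work:
Find probabilities that make opponent indifferent:
P2 chooses q to make P1 indifferent between A and B
P1 chooses p to make P2 indifferent between X and Y
Mixed NE: P1 plays (A: 0.5, B: 0.5), P2 plays (X: 0.5, Y: 0.5)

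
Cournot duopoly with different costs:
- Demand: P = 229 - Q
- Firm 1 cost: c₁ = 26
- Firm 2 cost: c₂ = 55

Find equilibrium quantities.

q₁* = 77.33, q₂* = 48.33

Work:
Reaction: q₁ = (229 - 26 - q₂)/2
Reaction: q₂ = (229 - 55 - q₁)/2
Solve simultaneously:
q₁* = (229 - 2×26 + 55)/3 = 77.33
q₂* = (229 - 2×55 + 26)/3 = 48.33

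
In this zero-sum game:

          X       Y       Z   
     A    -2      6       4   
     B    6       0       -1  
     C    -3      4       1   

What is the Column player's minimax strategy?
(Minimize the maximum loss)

Column should play Z, value = 4

Work:
Column player minimizes Row's maximum payoff:
Column X: max payoff to Row = 6
Column Y: max payoff to Row = 6
Column Z: max payoff to Row = 4
Minimum is 4, achieved by column Z.
Minimax strategy: Z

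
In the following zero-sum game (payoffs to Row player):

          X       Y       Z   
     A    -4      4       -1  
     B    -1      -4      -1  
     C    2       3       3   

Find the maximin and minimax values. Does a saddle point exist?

Maximin = 2, Minimax = 2, Saddle: True

Work:
Row minimums: [-4, -4, 2] → maximin = 2
Column maximums: [2, 4, 3] → minimax = 2
Saddle point exists! Game value = 2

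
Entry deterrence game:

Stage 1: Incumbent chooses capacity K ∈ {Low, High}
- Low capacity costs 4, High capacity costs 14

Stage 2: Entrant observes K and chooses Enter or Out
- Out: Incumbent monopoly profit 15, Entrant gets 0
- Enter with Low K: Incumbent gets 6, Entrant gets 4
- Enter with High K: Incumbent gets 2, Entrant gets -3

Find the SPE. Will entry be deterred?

SPE: (Low, Enter|Low, Out|High); Entry not deterred. Incumbent net profit = 2, Entrant gets 4

Work:
After Low K: Entrant enters (4 > 0)
After High K: Entrant stays out (-3 < 0)
Incumbent: Low → 6−4=2, High → 15−14=1
Incumbent chooses Low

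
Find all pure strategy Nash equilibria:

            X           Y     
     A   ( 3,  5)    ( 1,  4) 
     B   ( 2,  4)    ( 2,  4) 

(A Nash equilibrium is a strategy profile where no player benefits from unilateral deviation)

Nash equilibrium: (A, X), (B, Y)

Work:
Best responses:
  P1 vs X: payoffs [3, 2] → best response A (payoff 3)
  P1 vs Y: payoffs [1, 2] → best response B (payoff 2)
  P2 vs A: payoffs [5, 4] → best response X (payoff 5)
  P2 vs B: payoffs [4, 4] → best response X/Y (payoff 4)
Mutual best responses: (A,X), (B,Y) → Nash equilibria.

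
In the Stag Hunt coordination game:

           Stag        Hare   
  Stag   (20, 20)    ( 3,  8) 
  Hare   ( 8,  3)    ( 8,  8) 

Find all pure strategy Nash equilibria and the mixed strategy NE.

Pure NE: (Stag, Stag) and (Hare, Hare); Mixed NE: p = 0.2941, q = 0.2941

Work:
Check pure NE:
(Stag, Stag): (20, 20) - no unilateral deviation beneficial
(Hare, Hare): (8, 8) - no unilateral deviation beneficial
Mixed NE: P1 plays Stag with p = 0.2941, P2 plays Stag with q = 0.2941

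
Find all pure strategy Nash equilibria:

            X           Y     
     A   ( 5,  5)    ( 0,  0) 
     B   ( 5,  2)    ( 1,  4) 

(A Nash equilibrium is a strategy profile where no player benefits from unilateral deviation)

Nash equilibrium: (A, X), (B, Y)

Work:
Best responses:
  P1 vs X: payoffs [5, 5] → best response A/B (payoff 5)
  P1 vs Y: payoffs [0, 1] → best response B (payoff 1)
  P2 vs A: payoffs [5, 0] → best response X (payoff 5)
  P2 vs B: payoffs [2, 4] → best response Y (payoff 4)
Mutual best responses: (A,X), (B,Y) → Nash equilibria.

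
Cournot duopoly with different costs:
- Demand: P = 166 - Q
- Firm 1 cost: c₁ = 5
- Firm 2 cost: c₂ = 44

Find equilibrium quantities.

q₁* = 66.67, q₂* = 27.67

Work:
Reaction: q₁ = (166 - 5 - q₂)/2
Reaction: q₂ = (166 - 44 - q₁)/2
Solve simultaneously:
q₁* = (166 - 2×5 + 44)/3 = 66.67
q₂* = (166 - 2×44 + 5)/3 = 27.67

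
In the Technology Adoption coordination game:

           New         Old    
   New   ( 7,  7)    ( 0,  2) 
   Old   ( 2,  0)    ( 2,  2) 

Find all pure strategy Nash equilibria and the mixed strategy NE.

Pure NE: (New, New) and (Old, Old); Mixed NE: p = 0.2857, q = 0.2857

Work:
Check pure NE:
(New, New): (7, 7) - no unilateral deviation beneficial
(Old, Old): (2, 2) - no unilateral deviation beneficial
Mixed NE: P1 plays New with p = 0.2857, P2 plays New with q = 0.2857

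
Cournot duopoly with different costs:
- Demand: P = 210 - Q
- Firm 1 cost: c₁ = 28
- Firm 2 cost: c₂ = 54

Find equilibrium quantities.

q₁* = 69.33, q₂* = 43.33

Work:
Reaction: q₁ = (210 - 28 - q₂)/2
Reaction: q₂ = (210 - 54 - q₁)/2
Solve simultaneously:
q₁* = (210 - 2×28 + 54)/3 = 69.33
q₂* = (210 - 2×54 + 28)/3 = 43.33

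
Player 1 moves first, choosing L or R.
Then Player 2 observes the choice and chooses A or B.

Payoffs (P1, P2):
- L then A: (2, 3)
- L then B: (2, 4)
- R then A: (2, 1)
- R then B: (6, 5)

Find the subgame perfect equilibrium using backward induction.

P1 plays R, P2 plays B after L and B after R; Payoff (6, 5)

Work:
Backward induction:
After L: P2 chooses B → P1 gets 2
After R: P2 chooses B → P1 gets 6
P1 chooses R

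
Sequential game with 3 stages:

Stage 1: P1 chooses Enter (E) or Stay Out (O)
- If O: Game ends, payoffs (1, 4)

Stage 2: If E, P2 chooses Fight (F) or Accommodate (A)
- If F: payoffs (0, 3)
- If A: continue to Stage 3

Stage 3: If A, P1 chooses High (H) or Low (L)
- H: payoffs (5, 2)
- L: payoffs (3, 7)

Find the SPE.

SPE: (O, F, H); Outcome (1, 4)

Work:
Stage 3: P1 chooses H (5 vs 3)
Stage 2: P2: F->3, A->2 (anticipating H). Choose F
Stage 1: P1: O->1, E->0 (anticipating F, H). Choose O
SPE path: O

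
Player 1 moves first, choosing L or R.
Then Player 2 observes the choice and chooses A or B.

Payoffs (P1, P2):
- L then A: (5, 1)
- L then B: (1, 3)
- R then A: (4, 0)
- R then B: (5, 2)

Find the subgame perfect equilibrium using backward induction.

P1 plays R, P2 plays B after L and B after R; Payoff (5, 2)

Work:
Backward induction:
After L: P2 chooses B → P1 gets 1
After R: P2 chooses B → P1 gets 5
P1 chooses R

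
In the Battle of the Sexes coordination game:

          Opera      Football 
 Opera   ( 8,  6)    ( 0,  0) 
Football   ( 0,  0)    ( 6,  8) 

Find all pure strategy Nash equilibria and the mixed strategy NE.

Pure NE: (Opera, Opera) and (Football, Football); Mixed NE: p = 0.5714, q = 0.4286

Work:
Check pure NE:
(Opera, Opera): (8, 6) - no unilateral deviation beneficial
(Football, Football): (6, 8) - no unilateral deviation beneficial
Mixed NE: P1 plays Opera with p = 0.5714, P2 plays Opera with q = 0.4286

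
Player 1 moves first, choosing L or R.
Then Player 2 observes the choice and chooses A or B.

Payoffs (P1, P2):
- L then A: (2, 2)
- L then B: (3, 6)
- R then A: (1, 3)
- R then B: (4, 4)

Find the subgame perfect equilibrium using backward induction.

P1 plays R, P2 plays B after L and B after R; Payoff (4, 4)

Work:
Backward induction:
After L: P2 chooses B → P1 gets 3
After R: P2 chooses B → P1 gets 4
P1 chooses R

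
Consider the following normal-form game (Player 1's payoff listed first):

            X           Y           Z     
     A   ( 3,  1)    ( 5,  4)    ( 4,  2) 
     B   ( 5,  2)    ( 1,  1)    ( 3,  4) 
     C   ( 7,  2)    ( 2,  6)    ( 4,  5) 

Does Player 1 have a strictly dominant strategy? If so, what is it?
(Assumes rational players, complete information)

No strictly dominant strategy exists for Player 1

Work:
A strategy strictly dominates another if it gives a strictly higher payoff against every opponent action. Compare each pair of P1's strategies column-by-column:
  A vs B: [3 vs 5, 5 vs 1, 4 vs 3] → A does not strictly dominate B (column X: 3 ≤ 5)
  A vs C: [3 vs 7, 5 vs 2, 4 vs 4] → A does not strictly dominate C (column X: 3 ≤ 7)
  B vs A: [5 vs 3, 1 vs 5, 3 vs 4] → B does not strictly dominate A (column Y: 1 ≤ 5)
  B vs C: [5 vs 7, 1 vs 2, 3 vs 4] → B does not strictly dominate C (column X: 5 ≤ 7)
  C vs A: [7 vs 3, 2 vs 5, 4 vs 4] → C does not strictly dominate A (column Y: 2 ≤ 5)
  C vs B: [7 vs 5, 2 vs 1, 4 vs 3] → C strictly dominates B
No single strategy strictly dominates all others → no strictly dominant strategy.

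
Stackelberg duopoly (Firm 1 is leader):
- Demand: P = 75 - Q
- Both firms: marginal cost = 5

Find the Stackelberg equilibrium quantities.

q₁* (leader) = 35.0, q₂* (follower) = 17.5

Work:
Follower's reaction: q₂ = (a - c - q₁)/2
Leader substitutes: π₁ = q₁·(a - q₁ - (a-c-q₁)/2 - c)
FOC: q₁* = (75 - 5)/2 = 35.00
Then: q₂* = (75 - 5 - 35.0)/2 = 17.50
Leader has first-mover advantage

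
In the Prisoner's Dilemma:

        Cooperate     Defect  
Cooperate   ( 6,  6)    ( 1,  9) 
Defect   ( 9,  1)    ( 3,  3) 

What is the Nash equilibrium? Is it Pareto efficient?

(Defect, Defect) is NE; not Pareto efficient

Work:
Defect dominates Cooperate for both players:
If P2 cooperates: Defect (9) > Cooperate (6)
If P2 defects: Defect (3) > Cooperate (1)
NE: (Defect, Defect) with payoff (3, 3)
But (Cooperate, Cooperate) = (6, 6) Pareto dominates (3, 3)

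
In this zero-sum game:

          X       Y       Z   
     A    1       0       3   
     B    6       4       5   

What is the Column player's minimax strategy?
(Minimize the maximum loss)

Column should play Y, value = 4

Work:
Column player minimizes Row's maximum payoff:
Column X: max payoff to Row = 6
Column Y: max payoff to Row = 4
Column Z: max payoff to Row = 5
Minimum is 4, achieved by column Y.
Minimax strategy: Y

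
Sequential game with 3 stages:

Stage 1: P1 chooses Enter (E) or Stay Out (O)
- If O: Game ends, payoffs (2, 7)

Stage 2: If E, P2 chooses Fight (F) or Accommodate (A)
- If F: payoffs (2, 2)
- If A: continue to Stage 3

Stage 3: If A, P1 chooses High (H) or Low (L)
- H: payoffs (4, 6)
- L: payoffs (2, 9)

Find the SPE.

SPE: (E, A, H); Outcome (4, 6)

Work:
Stage 3: P1 chooses H (4 vs 2)
Stage 2: P2: F->2, A->6 (anticipating H). Choose A
Stage 1: P1: O->2, E->4 (anticipating A, H). Choose E
SPE path: E -> A -> H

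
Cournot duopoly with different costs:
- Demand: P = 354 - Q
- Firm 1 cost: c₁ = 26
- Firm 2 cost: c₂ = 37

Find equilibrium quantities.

q₁* = 113.0, q₂* = 102.0

Work:
Reaction: q₁ = (354 - 26 - q₂)/2
Reaction: q₂ = (354 - 37 - q₁)/2
Solve simultaneously:
q₁* = (354 - 2×26 + 37)/3 = 113.0
q₂* = (354 - 2×37 + 26)/3 = 102.0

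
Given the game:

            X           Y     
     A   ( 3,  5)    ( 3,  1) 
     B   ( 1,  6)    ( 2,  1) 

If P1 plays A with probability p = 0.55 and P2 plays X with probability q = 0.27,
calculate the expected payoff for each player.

E[P1] = 2.4285, E[P2] = 2.2015

Work:
E[P1] = p·q·π₁(A,X) + p·(1-q)·π₁(A,Y) + (1-p)·q·π₁(B,X) + (1-p)·(1-q)·π₁(B,Y)
= 0.55·0.27·3 + 0.55·0.73·3 + 0.45·0.27·1 + 0.45·0.73·2
= 2.4285

E[P2] = 2.2015 (similar calculation)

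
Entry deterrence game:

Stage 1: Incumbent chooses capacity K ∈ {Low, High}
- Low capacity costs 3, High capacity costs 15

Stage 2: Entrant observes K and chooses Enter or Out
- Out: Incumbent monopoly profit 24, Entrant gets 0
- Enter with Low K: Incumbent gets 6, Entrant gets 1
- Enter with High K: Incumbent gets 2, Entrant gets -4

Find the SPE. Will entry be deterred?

SPE: (High, Enter|Low, Out|High); Entry deterred. Incumbent net profit = 9

Work:
After Low K: Entrant enters (1 > 0)
After High K: Entrant stays out (-4 < 0)
Incumbent: Low → 6−3=3, High → 24−15=9
Incumbent chooses High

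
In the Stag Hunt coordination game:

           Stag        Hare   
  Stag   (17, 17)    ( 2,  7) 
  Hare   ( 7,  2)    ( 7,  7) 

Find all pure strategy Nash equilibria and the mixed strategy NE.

Pure NE: (Stag, Stag) and (Hare, Hare); Mixed NE: p = 0.3333, q = 0.3333

Work:
Check pure NE:
(Stag, Stag): (17, 17) - no unilateral deviation beneficial
(Hare, Hare): (7, 7) - no unilateral deviation beneficial
Mixed NE: P1 plays Stag with p = 0.3333, P2 plays Stag with q = 0.3333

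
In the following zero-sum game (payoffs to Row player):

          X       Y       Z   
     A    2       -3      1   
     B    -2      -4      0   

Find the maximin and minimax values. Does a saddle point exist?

Maximin = -3, Minimax = -3, Saddle: True

Work:
Row minimums: [-3, -4] → maximin = -3
Column maximums: [2, -3, 1] → minimax = -3
Saddle point exists! Game value = -3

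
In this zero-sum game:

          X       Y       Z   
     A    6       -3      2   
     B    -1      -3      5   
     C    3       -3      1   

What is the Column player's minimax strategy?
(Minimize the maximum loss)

Column should play Y, value = -3

Work:
Column player minimizes Row's maximum payoff:
Column X: max payoff to Row = 6
Column Y: max payoff to Row = -3
Column Z: max payoff to Row = 5
Minimum is -3, achieved by column Y.
Minimax strategy: Y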